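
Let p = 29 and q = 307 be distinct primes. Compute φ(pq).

8568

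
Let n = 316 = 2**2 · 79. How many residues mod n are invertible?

φ(316) = 316 · (1 − 1/2) · (1 − 1/79)
       = 316 · 78/158 = 156.

156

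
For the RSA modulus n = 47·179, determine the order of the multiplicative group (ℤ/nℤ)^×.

φ(pq) = (p−1)(q−1) = 46 · 178 = 8188.

8188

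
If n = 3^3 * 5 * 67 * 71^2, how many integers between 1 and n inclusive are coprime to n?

φ(45595845) = 45595845 · (1 − 1/3) · (1 − 1/5) · (1 − 1/67) · (1 − 1/71)
       = 45595845 · 36960/71355 = 23617440.

23617440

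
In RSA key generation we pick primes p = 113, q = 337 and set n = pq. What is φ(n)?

φ(n) = (p − 1)(q − 1) = (113−1)(337−1) = 112·336 = 37632.

37632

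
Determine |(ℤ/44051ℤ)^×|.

Factor 44051: 44051 = 7^2 · 29 · 31.
φ(44051) = 44051 · (1 − 1/7) · (1 − 1/29) · (1 − 1/31)
       = 44051 · 5040/6293 = 35280.

35280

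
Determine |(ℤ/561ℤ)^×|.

320

561 = 3 · 11 · 17.
φ(561) = 561 · (1 − 1/3) · (1 − 1/11) · (1 − 1/17)
       = 561 · 320/561 = 320.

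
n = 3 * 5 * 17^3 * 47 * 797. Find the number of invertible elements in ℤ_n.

φ(3) = 3 − 1 = 2.
φ(5) = 5 − 1 = 4.
φ(17^3) = 17^3 − 17^2 = 4913 − 289 = 4624.
φ(47) = 47 − 1 = 46.
φ(797) = 797 − 1 = 796.
Since φ is multiplicative, φ(2760541005) = 2 · 4 · 4624 · 46 · 796 = 1354499072.

1354499072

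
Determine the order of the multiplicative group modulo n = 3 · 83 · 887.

145304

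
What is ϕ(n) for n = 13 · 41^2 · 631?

φ(13) = 13 − 1 = 12.
φ(41^2) = 41^1·(41−1) = 41·40 = 1640.
φ(631) = 631 − 1 = 630.
φ(13789243) = 12 × 1640 × 630 = 12398400.

12398400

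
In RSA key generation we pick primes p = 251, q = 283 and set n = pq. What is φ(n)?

70500

φ(pq) = (p−1)(q−1) = 250 · 282 = 70500.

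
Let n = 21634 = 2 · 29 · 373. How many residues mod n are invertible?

φ(2) = 2 − 1 = 1.
φ(29) = 29 − 1 = 28.
φ(373) = 373 − 1 = 372.
φ(21634) = 1 × 28 × 372 = 10416.

10416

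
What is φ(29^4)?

682892

φ(707281) = 707281 · (1 − 1/29)
       = 707281 · 28/29 = 682892.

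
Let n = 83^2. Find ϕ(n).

φ(6889) = 6889 · (1 − 1/83)
       = 6889 · 82/83 = 6806.

6806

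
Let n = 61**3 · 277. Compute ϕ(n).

φ(62873737) = 62873737 · (1 − 1/61) · (1 − 1/277)
       = 62873737 · 16560/16897 = 61619760.

61619760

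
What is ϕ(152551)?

152551 = 7 · 19 · 31 · 37.
φ(7) = 7 − 1 = 6.
φ(19) = 19 − 1 = 18.
φ(31) = 31 − 1 = 30.
φ(37) = 37 − 1 = 36.
Multiply: 6 · 18 · 30 · 36 = 116640.

116640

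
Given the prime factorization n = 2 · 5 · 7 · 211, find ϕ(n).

φ(14770) = 14770 · (1 − 1/2) · (1 − 1/5) · (1 − 1/7) · (1 − 1/211)
       = 14770 · 5040/14770 = 5040.

5040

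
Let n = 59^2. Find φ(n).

φ(3481) = 3481 · (1 − 1/59)
       = 3481 · 58/59 = 3422.

3422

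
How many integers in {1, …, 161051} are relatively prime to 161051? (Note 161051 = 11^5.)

φ(11^5) = 11^4·(11−1) = 14641·10 = 146410.

146410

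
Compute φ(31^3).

φ(29791) = 29791 · (1 − 1/31)
       = 29791 · 30/31 = 28830.

28830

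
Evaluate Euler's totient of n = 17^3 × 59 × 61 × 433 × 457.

3169900707840

φ(17^3) = 17^2·(17−1) = 289·16 = 4624.
φ(59) = 59 − 1 = 58.
φ(61) = 61 − 1 = 60.
φ(433) = 433 − 1 = 432.
φ(457) = 457 − 1 = 456.
Multiply: 4624 · 58 · 60 · 432 · 456 = 3169900707840.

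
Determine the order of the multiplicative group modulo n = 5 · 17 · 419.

φ(35615) = 35615 · (1 − 1/5) · (1 − 1/17) · (1 − 1/419)
       = 35615 · 26752/35615 = 26752.

26752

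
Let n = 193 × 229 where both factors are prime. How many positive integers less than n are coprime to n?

φ(193) = 193 − 1 = 192.
φ(229) = 229 − 1 = 228.
Multiply: 192 · 228 = 43776.

43776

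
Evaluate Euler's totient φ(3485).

2560

First factor: 3485 = 5 * 17 * 41.
φ(5) = 5 − 1 = 4.
φ(17) = 17 − 1 = 16.
φ(41) = 41 − 1 = 40.
Since φ is multiplicative, φ(3485) = 4 · 16 · 40 = 2560.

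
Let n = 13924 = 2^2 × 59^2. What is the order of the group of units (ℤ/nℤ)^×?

φ(13924) = 13924 · (1 − 1/2) · (1 − 1/59)
       = 13924 · 58/118 = 6844.

6844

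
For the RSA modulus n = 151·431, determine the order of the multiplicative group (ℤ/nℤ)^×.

64500

φ(n) = (p − 1)(q − 1) = (151−1)(431−1) = 150·430 = 64500.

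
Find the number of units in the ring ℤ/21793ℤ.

19440

Factor 21793: 21793 = 19 · 31 · 37.
φ(21793) = 21793 · (1 − 1/19) · (1 − 1/31) · (1 − 1/37)
       = 21793 · 19440/21793 = 19440.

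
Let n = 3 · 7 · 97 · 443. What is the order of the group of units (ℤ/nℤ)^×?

509184

φ(3) = 3 − 1 = 2.
φ(7) = 7 − 1 = 6.
φ(97) = 97 − 1 = 96.
φ(443) = 443 − 1 = 442.
Multiply: 2 · 6 · 96 · 442 = 509184.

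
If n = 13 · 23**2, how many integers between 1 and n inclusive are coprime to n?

φ(6877) = 6877 · (1 − 1/13) · (1 − 1/23)
       = 6877 · 264/299 = 6072.

6072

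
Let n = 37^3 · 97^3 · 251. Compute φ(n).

φ(11603635992719) = 11603635992719 · (1 − 1/37) · (1 − 1/97) · (1 − 1/251)
       = 11603635992719 · 864000/900839 = 11129115744000.

11129115744000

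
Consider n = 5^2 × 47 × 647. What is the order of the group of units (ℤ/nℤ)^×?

594320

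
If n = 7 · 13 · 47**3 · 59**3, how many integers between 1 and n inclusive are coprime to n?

1477127762784

φ(1940398816447) = 1940398816447 · (1 − 1/7) · (1 − 1/13) · (1 − 1/47) · (1 − 1/59)
       = 1940398816447 · 192096/252343 = 1477127762784.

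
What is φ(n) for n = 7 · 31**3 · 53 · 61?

539697600

φ(7) = 7 − 1 = 6.
φ(31^3) = 31^3 − 31^2 = 29791 − 961 = 28830.
φ(53) = 53 − 1 = 52.
φ(61) = 61 − 1 = 60.
Multiply: 6 · 28830 · 52 · 60 = 539697600.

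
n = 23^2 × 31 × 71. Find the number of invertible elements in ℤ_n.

1062600

φ(23^2) = 23^2 − 23^1 = 529 − 23 = 506.
φ(31) = 31 − 1 = 30.
φ(71) = 71 − 1 = 70.
Multiply: 506 · 30 · 70 = 1062600.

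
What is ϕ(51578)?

First factor: 51578 = 2 * 17 * 37 * 41.
φ(51578) = 51578 · (1 − 1/2) · (1 − 1/17) · (1 − 1/37) · (1 − 1/41)
       = 51578 · 23040/51578 = 23040.

23040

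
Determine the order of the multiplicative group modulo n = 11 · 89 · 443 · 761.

295609600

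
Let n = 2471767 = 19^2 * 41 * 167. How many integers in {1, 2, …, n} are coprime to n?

2270880

φ(2471767) = 2471767 · (1 − 1/19) · (1 − 1/41) · (1 − 1/167)
       = 2471767 · 119520/130093 = 2270880.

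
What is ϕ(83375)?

61600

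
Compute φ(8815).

6720

8815 = 5 × 41 × 43.
φ(8815) = 8815 · (1 − 1/5) · (1 − 1/41) · (1 − 1/43)
       = 8815 · 6720/8815 = 6720.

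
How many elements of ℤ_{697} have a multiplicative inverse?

Factor 697: 697 = 17 · 41.
φ(697) = 697 · (1 − 1/17) · (1 − 1/41)
       = 697 · 640/697 = 640.

640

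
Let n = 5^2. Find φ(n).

20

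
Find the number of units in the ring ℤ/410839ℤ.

Factor 410839: 410839 = 11 * 13^3 * 17.
φ(410839) = 410839 · (1 − 1/11) · (1 − 1/13) · (1 − 1/17)
       = 410839 · 1920/2431 = 324480.

324480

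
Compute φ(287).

287 = 7 × 41.
φ(287) = 287 · (1 − 1/7) · (1 − 1/41)
       = 287 · 240/287 = 240.

240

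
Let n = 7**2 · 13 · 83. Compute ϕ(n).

φ(52871) = 52871 · (1 − 1/7) · (1 − 1/13) · (1 − 1/83)
       = 52871 · 5904/7553 = 41328.

41328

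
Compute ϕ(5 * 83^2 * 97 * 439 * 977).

1117241597952

φ(5) = 5 − 1 = 4.
φ(83^2) = 83^1·(83−1) = 83·82 = 6806.
φ(97) = 97 − 1 = 96.
φ(439) = 439 − 1 = 438.
φ(977) = 977 − 1 = 976.
Multiply: 4 · 6806 · 96 · 438 · 976 = 1117241597952.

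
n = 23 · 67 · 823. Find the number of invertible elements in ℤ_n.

1193544

φ(1268243) = 1268243 · (1 − 1/23) · (1 − 1/67) · (1 − 1/823)
       = 1268243 · 1193544/1268243 = 1193544.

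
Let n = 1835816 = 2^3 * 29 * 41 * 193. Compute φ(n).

860160

φ(1835816) = 1835816 · (1 − 1/2) · (1 − 1/29) · (1 − 1/41) · (1 − 1/193)
       = 1835816 · 215040/458954 = 860160.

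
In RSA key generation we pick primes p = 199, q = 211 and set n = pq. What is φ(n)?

φ(pq) = (p−1)(q−1) = 198 · 210 = 41580.

41580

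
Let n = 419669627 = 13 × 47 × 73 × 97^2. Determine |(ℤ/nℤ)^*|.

370096128

φ(419669627) = 419669627 · (1 − 1/13) · (1 − 1/47) · (1 − 1/73) · (1 − 1/97)
       = 419669627 · 3815424/4326491 = 370096128.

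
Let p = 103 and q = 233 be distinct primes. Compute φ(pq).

23664

φ(23999) = 23999 · (1 − 1/103) · (1 − 1/233)
       = 23999 · 23664/23999 = 23664.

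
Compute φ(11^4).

13310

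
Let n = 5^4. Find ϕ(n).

500

φ(5^4) = 5^3·(5−1) = 125·4 = 500.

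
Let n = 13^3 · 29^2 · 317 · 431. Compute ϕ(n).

223758487680

φ(252442565479) = 252442565479 · (1 − 1/13) · (1 − 1/29) · (1 − 1/317) · (1 − 1/431)
       = 252442565479 · 45655680/51508379 = 223758487680.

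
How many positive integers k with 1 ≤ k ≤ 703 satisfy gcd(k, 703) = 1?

648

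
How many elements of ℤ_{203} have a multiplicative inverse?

168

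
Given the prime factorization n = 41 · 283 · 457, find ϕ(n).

φ(41) = 41 − 1 = 40.
φ(283) = 283 − 1 = 282.
φ(457) = 457 − 1 = 456.
φ(5302571) = 40 × 282 × 456 = 5143680.

5143680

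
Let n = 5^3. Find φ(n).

100

φ(125) = 125 · (1 − 1/5)
       = 125 · 4/5 = 100.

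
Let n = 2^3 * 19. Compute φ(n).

φ(152) = 152 · (1 − 1/2) · (1 − 1/19)
       = 152 · 18/38 = 72.

72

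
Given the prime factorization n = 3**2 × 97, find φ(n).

576

φ(873) = 873 · (1 − 1/3) · (1 − 1/97)
       = 873 · 192/291 = 576.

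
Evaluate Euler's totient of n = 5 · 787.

φ(3935) = 3935 · (1 − 1/5) · (1 − 1/787)
       = 3935 · 3144/3935 = 3144.

3144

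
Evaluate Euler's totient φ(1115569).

Prime factorization: 1115569 = 7 * 13^2 * 23 * 41.
φ(7) = 7 − 1 = 6.
φ(13^2) = 13^1·(13−1) = 13·12 = 156.
φ(23) = 23 − 1 = 22.
φ(41) = 41 − 1 = 40.
φ(1115569) = 6 × 156 × 22 × 40 = 823680.

823680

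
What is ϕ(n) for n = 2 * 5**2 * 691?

φ(34550) = 34550 · (1 − 1/2) · (1 − 1/5) · (1 − 1/691)
       = 34550 · 2760/6910 = 13800.

13800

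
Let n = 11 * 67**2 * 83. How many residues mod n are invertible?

φ(4098457) = 4098457 · (1 − 1/11) · (1 − 1/67) · (1 − 1/83)
       = 4098457 · 54120/61171 = 3626040.

3626040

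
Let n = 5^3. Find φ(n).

φ(5^3) = 5^3 − 5^2 = 125 − 25 = 100.

100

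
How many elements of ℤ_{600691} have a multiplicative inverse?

443520

First factor: 600691 = 7^2 * 13 * 23 * 41.
φ(7^2) = 7^2 − 7^1 = 49 − 7 = 42.
φ(13) = 13 − 1 = 12.
φ(23) = 23 − 1 = 22.
φ(41) = 41 − 1 = 40.
Since φ is multiplicative, φ(600691) = 42 · 12 · 22 · 40 = 443520.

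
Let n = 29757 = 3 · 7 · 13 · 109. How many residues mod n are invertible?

15552

φ(29757) = 29757 · (1 − 1/3) · (1 − 1/7) · (1 − 1/13) · (1 − 1/109)
       = 29757 · 15552/29757 = 15552.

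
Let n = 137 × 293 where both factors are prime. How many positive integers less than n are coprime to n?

39712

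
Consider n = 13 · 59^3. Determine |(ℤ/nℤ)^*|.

2422776

φ(13) = 13 − 1 = 12.
φ(59^3) = 59^3 − 59^2 = 205379 − 3481 = 201898.
Multiply: 12 · 201898 = 2422776.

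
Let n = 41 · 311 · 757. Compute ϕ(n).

9374400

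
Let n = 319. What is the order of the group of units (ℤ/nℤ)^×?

Factor 319: 319 = 11 · 29.
φ(319) = 319 · (1 − 1/11) · (1 − 1/29)
       = 319 · 280/319 = 280.

280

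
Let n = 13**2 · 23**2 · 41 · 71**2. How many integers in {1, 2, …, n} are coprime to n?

15692476800

φ(13^2) = 13^1·(13−1) = 13·12 = 156.
φ(23^2) = 23^1·(23−1) = 23·22 = 506.
φ(41) = 41 − 1 = 40.
φ(71^2) = 71^1·(71−1) = 71·70 = 4970.
φ(18477488081) = 156 × 506 × 40 × 4970 = 15692476800.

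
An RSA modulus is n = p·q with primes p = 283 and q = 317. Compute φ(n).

89112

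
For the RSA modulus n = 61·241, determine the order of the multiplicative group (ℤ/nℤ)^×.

φ(61) = 61 − 1 = 60.
φ(241) = 241 − 1 = 240.
Multiply: 60 · 240 = 14400.

14400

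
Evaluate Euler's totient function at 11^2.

110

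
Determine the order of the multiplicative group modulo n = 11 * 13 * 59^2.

φ(497783) = 497783 · (1 − 1/11) · (1 − 1/13) · (1 − 1/59)
       = 497783 · 6960/8437 = 410640.

410640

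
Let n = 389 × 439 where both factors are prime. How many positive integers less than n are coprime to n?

169944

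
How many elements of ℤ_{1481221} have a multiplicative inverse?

1143072

Factor 1481221: 1481221 = 7**2 * 19 * 37 * 43.
φ(7^2) = 7^2 − 7^1 = 49 − 7 = 42.
φ(19) = 19 − 1 = 18.
φ(37) = 37 − 1 = 36.
φ(43) = 43 − 1 = 42.
φ(1481221) = 42 × 18 × 36 × 42 = 1143072.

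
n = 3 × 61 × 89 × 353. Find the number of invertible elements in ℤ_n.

3717120

φ(5749311) = 5749311 · (1 − 1/3) · (1 − 1/61) · (1 − 1/89) · (1 − 1/353)
       = 5749311 · 3717120/5749311 = 3717120.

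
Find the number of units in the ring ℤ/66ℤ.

20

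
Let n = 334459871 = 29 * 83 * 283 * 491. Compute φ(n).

φ(29) = 29 − 1 = 28.
φ(83) = 83 − 1 = 82.
φ(283) = 283 − 1 = 282.
φ(491) = 491 − 1 = 490.
φ(334459871) = 28 × 82 × 282 × 490 = 317261280.

317261280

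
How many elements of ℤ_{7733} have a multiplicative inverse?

6480

Prime factorization: 7733 = 11 * 19 * 37.
φ(11) = 11 − 1 = 10.
φ(19) = 19 − 1 = 18.
φ(37) = 37 − 1 = 36.
Multiply: 10 · 18 · 36 = 6480.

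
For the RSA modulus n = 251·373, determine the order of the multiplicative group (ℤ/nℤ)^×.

93000

For distinct primes, φ(pq) = (p−1)(q−1) = 250 × 372 = 93000.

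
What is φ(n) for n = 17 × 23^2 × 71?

566720

φ(17) = 17 − 1 = 16.
φ(23^2) = 23^1·(23−1) = 23·22 = 506.
φ(71) = 71 − 1 = 70.
φ(638503) = 16 × 506 × 70 = 566720.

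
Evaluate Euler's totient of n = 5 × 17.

64

φ(5) = 5 − 1 = 4.
φ(17) = 17 − 1 = 16.
Multiply: 4 · 16 = 64.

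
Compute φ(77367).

46080

Prime factorization: 77367 = 3 × 17 × 37 × 41.
φ(77367) = 77367 · (1 − 1/3) · (1 − 1/17) · (1 − 1/37) · (1 − 1/41)
       = 77367 · 46080/77367 = 46080.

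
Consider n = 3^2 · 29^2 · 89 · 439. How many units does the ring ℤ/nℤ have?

φ(295728399) = 295728399 · (1 − 1/3) · (1 − 1/29) · (1 − 1/89) · (1 − 1/439)
       = 295728399 · 2158464/3399177 = 187786368.

187786368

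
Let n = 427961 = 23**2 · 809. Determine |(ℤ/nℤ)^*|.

408848

φ(427961) = 427961 · (1 − 1/23) · (1 − 1/809)
       = 427961 · 17776/18607 = 408848.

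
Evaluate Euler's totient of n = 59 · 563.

32596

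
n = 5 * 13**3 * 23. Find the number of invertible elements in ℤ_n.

178464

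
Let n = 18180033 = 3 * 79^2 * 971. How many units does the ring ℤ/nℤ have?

φ(3) = 3 − 1 = 2.
φ(79^2) = 79^1·(79−1) = 79·78 = 6162.
φ(971) = 971 − 1 = 970.
φ(18180033) = 2 × 6162 × 970 = 11954280.

11954280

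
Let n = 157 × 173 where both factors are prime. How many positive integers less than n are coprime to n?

26832

For distinct primes, φ(pq) = (p−1)(q−1) = 156 × 172 = 26832.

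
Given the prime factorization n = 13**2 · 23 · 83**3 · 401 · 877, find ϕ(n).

φ(13^2) = 13^1·(13−1) = 13·12 = 156.
φ(23) = 23 − 1 = 22.
φ(83^3) = 83^2·(83−1) = 6889·82 = 564898.
φ(401) = 401 − 1 = 400.
φ(877) = 877 − 1 = 876.
Since φ is multiplicative, φ(781614817137713) = 156 · 22 · 564898 · 400 · 876 = 679330969574400.

679330969574400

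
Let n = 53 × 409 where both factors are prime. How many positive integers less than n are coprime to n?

φ(pq) = (p−1)(q−1) = 52 · 408 = 21216.

21216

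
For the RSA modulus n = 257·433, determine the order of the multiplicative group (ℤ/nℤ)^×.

110592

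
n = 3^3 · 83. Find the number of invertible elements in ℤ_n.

φ(2241) = 2241 · (1 − 1/3) · (1 − 1/83)
       = 2241 · 164/249 = 1476.

1476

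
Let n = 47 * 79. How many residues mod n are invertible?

φ(3713) = 3713 · (1 − 1/47) · (1 − 1/79)
       = 3713 · 3588/3713 = 3588.

3588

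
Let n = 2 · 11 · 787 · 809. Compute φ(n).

6350880

φ(14007026) = 14007026 · (1 − 1/2) · (1 − 1/11) · (1 − 1/787) · (1 − 1/809)
       = 14007026 · 6350880/14007026 = 6350880.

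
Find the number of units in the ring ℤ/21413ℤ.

16632

Prime factorization: 21413 = 7^2 * 19 * 23.
φ(21413) = 21413 · (1 − 1/7) · (1 − 1/19) · (1 − 1/23)
       = 21413 · 2376/3059 = 16632.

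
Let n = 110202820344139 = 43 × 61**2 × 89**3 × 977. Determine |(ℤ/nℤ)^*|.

φ(43) = 43 − 1 = 42.
φ(61^2) = 61^1·(61−1) = 61·60 = 3660.
φ(89^3) = 89^3 − 89^2 = 704969 − 7921 = 697048.
φ(977) = 977 − 1 = 976.
Since φ is multiplicative, φ(110202820344139) = 42 · 3660 · 697048 · 976 = 104578613314560.

104578613314560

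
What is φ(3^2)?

φ(3^2) = 3^1·(3−1) = 3·2 = 6.

6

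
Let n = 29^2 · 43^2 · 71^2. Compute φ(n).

φ(7838800369) = 7838800369 · (1 − 1/29) · (1 − 1/43) · (1 − 1/71)
       = 7838800369 · 82320/88537 = 7288365840.

7288365840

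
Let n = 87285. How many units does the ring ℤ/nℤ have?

Factor 87285: 87285 = 3 * 5 * 11 * 23^2.
φ(87285) = 87285 · (1 − 1/3) · (1 − 1/5) · (1 − 1/11) · (1 − 1/23)
       = 87285 · 1760/3795 = 40480.

40480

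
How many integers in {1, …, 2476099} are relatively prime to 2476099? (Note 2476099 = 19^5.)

φ(2476099) = 2476099 · (1 − 1/19)
       = 2476099 · 18/19 = 2345778.

2345778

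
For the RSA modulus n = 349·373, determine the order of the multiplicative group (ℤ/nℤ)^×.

129456

φ(130177) = 130177 · (1 − 1/349) · (1 − 1/373)
       = 130177 · 129456/130177 = 129456.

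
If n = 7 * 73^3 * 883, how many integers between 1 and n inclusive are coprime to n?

φ(7) = 7 − 1 = 6.
φ(73^3) = 73^3 − 73^2 = 389017 − 5329 = 383688.
φ(883) = 883 − 1 = 882.
φ(2404514077) = 6 × 383688 × 882 = 2030476896.

2030476896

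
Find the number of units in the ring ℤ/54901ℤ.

54901 = 7 × 11 × 23 × 31.
φ(7) = 7 − 1 = 6.
φ(11) = 11 − 1 = 10.
φ(23) = 23 − 1 = 22.
φ(31) = 31 − 1 = 30.
φ(54901) = 6 × 10 × 22 × 30 = 39600.

39600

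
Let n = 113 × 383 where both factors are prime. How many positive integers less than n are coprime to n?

42784

φ(113) = 113 − 1 = 112.
φ(383) = 383 − 1 = 382.
φ(43279) = 112 × 382 = 42784.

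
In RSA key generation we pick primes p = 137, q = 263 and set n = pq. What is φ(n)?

35632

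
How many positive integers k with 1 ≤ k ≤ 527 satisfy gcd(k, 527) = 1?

527 = 17 × 31.
φ(17) = 17 − 1 = 16.
φ(31) = 31 − 1 = 30.
φ(527) = 16 × 30 = 480.

480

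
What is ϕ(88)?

Prime factorization: 88 = 2^3 × 11.
φ(2^3) = 2^2·(2−1) = 4·1 = 4.
φ(11) = 11 − 1 = 10.
φ(88) = 4 × 10 = 40.

40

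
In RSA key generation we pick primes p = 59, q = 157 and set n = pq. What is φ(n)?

φ(n) = (p − 1)(q − 1) = (59−1)(157−1) = 58·156 = 9048.

9048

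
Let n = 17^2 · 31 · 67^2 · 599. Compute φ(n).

21577944960

φ(24089953649) = 24089953649 · (1 − 1/17) · (1 − 1/31) · (1 − 1/67) · (1 − 1/599)
       = 24089953649 · 18944640/21150091 = 21577944960.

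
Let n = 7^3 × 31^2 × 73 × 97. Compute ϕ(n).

φ(2334060463) = 2334060463 · (1 − 1/7) · (1 − 1/31) · (1 − 1/73) · (1 − 1/97)
       = 2334060463 · 1244160/1536577 = 1889879040.

1889879040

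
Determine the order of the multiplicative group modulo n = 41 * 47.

φ(1927) = 1927 · (1 − 1/41) · (1 − 1/47)
       = 1927 · 1840/1927 = 1840.

1840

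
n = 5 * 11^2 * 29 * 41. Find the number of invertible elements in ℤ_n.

492800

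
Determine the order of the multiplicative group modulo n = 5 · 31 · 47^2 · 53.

13490880

φ(5) = 5 − 1 = 4.
φ(31) = 31 − 1 = 30.
φ(47^2) = 47^1·(47−1) = 47·46 = 2162.
φ(53) = 53 − 1 = 52.
φ(18146935) = 4 × 30 × 2162 × 52 = 13490880.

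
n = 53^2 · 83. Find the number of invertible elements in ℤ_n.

φ(233147) = 233147 · (1 − 1/53) · (1 − 1/83)
       = 233147 · 4264/4399 = 225992.

225992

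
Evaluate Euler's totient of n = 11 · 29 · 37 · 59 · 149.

86526720

φ(103760173) = 103760173 · (1 − 1/11) · (1 − 1/29) · (1 − 1/37) · (1 − 1/59) · (1 − 1/149)
       = 103760173 · 86526720/103760173 = 86526720.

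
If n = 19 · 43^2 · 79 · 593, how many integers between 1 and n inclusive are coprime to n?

φ(19) = 19 − 1 = 18.
φ(43^2) = 43^1·(43−1) = 43·42 = 1806.
φ(79) = 79 − 1 = 78.
φ(593) = 593 − 1 = 592.
φ(1645781957) = 18 × 1806 × 78 × 592 = 1501089408.

1501089408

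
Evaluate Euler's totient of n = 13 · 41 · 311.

148800

φ(13) = 13 − 1 = 12.
φ(41) = 41 − 1 = 40.
φ(311) = 311 − 1 = 310.
Multiply: 12 · 40 · 310 = 148800.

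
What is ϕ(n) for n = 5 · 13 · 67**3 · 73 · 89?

90105219072

φ(5) = 5 − 1 = 4.
φ(13) = 13 − 1 = 12.
φ(67^3) = 67^2·(67−1) = 4489·66 = 296274.
φ(73) = 73 − 1 = 72.
φ(89) = 89 − 1 = 88.
φ(127013718715) = 4 × 12 × 296274 × 72 × 88 = 90105219072.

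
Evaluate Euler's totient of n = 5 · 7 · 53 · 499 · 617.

φ(5) = 5 − 1 = 4.
φ(7) = 7 − 1 = 6.
φ(53) = 53 − 1 = 52.
φ(499) = 499 − 1 = 498.
φ(617) = 617 − 1 = 616.
φ(571122965) = 4 × 6 × 52 × 498 × 616 = 382846464.

382846464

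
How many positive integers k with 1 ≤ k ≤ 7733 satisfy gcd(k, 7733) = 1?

First factor: 7733 = 11 × 19 × 37.
φ(7733) = 7733 · (1 − 1/11) · (1 − 1/19) · (1 − 1/37)
       = 7733 · 6480/7733 = 6480.

6480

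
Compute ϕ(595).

Factor 595: 595 = 5 · 7 · 17.
φ(5) = 5 − 1 = 4.
φ(7) = 7 − 1 = 6.
φ(17) = 17 − 1 = 16.
Since φ is multiplicative, φ(595) = 4 · 6 · 16 = 384.

384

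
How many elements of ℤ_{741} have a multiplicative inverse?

432

Prime factorization: 741 = 3 * 13 * 19.
φ(741) = 741 · (1 − 1/3) · (1 − 1/13) · (1 − 1/19)
       = 741 · 432/741 = 432.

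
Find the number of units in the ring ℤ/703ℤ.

648

Prime factorization: 703 = 19 · 37.
φ(19) = 19 − 1 = 18.
φ(37) = 37 − 1 = 36.
Multiply: 18 · 36 = 648.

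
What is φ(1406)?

648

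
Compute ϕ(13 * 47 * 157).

φ(13) = 13 − 1 = 12.
φ(47) = 47 − 1 = 46.
φ(157) = 157 − 1 = 156.
Multiply: 12 · 46 · 156 = 86112.

86112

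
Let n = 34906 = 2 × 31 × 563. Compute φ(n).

φ(34906) = 34906 · (1 − 1/2) · (1 − 1/31) · (1 − 1/563)
       = 34906 · 16860/34906 = 16860.

16860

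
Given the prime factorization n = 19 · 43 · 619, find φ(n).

467208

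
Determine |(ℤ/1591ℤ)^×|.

1512

1591 = 37 * 43.
φ(1591) = 1591 · (1 − 1/37) · (1 − 1/43)
       = 1591 · 1512/1591 = 1512.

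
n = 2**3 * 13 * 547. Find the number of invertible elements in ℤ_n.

26208

φ(56888) = 56888 · (1 − 1/2) · (1 − 1/13) · (1 − 1/547)
       = 56888 · 6552/14222 = 26208.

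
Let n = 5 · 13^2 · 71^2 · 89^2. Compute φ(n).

φ(33740648045) = 33740648045 · (1 − 1/5) · (1 − 1/13) · (1 − 1/71) · (1 − 1/89)
       = 33740648045 · 295680/410735 = 24289224960.

24289224960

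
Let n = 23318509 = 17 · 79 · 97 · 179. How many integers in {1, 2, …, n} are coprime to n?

21325824

φ(17) = 17 − 1 = 16.
φ(79) = 79 − 1 = 78.
φ(97) = 97 − 1 = 96.
φ(179) = 179 − 1 = 178.
Multiply: 16 · 78 · 96 · 178 = 21325824.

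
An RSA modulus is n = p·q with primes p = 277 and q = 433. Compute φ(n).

φ(pq) = (p−1)(q−1) = 276 · 432 = 119232.

119232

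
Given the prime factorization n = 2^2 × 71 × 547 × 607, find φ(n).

46322640

φ(94296236) = 94296236 · (1 − 1/2) · (1 − 1/71) · (1 − 1/547) · (1 − 1/607)
       = 94296236 · 23161320/47148118 = 46322640.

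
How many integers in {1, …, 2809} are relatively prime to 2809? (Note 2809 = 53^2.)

φ(2809) = 2809 · (1 − 1/53)
       = 2809 · 52/53 = 2756.

2756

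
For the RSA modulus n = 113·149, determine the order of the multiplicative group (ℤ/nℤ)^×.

16576

For distinct primes, φ(pq) = (p−1)(q−1) = 112 × 148 = 16576.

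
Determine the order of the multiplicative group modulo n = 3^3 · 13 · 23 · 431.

2043360

φ(3479463) = 3479463 · (1 − 1/3) · (1 − 1/13) · (1 − 1/23) · (1 − 1/431)
       = 3479463 · 227040/386607 = 2043360.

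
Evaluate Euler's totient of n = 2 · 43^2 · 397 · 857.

612190656

φ(1258166842) = 1258166842 · (1 − 1/2) · (1 − 1/43) · (1 − 1/397) · (1 − 1/857)
       = 1258166842 · 14236992/29259694 = 612190656.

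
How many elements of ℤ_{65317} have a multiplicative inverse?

Prime factorization: 65317 = 7^2 · 31 · 43.
φ(7^2) = 7^1·(7−1) = 7·6 = 42.
φ(31) = 31 − 1 = 30.
φ(43) = 43 − 1 = 42.
Multiply: 42 · 30 · 42 = 52920.

52920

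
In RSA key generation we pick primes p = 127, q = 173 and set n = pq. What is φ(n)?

φ(21971) = 21971 · (1 − 1/127) · (1 − 1/173)
       = 21971 · 21672/21971 = 21672.

21672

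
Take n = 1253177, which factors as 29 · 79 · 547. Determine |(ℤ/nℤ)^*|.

1192464

φ(29) = 29 − 1 = 28.
φ(79) = 79 − 1 = 78.
φ(547) = 547 − 1 = 546.
Multiply: 28 · 78 · 546 = 1192464.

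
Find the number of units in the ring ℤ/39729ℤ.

39729 = 3 * 17 * 19 * 41.
φ(39729) = 39729 · (1 − 1/3) · (1 − 1/17) · (1 − 1/19) · (1 − 1/41)
       = 39729 · 23040/39729 = 23040.

23040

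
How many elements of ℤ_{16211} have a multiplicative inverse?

16211 = 13 * 29 * 43.
φ(16211) = 16211 · (1 − 1/13) · (1 − 1/29) · (1 − 1/43)
       = 16211 · 14112/16211 = 14112.

14112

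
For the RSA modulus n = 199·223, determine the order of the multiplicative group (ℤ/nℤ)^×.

43956

φ(199) = 199 − 1 = 198.
φ(223) = 223 − 1 = 222.
φ(44377) = 198 × 222 = 43956.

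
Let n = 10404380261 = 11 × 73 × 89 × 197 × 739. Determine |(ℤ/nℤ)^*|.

φ(11) = 11 − 1 = 10.
φ(73) = 73 − 1 = 72.
φ(89) = 89 − 1 = 88.
φ(197) = 197 − 1 = 196.
φ(739) = 739 − 1 = 738.
Multiply: 10 · 72 · 88 · 196 · 738 = 9164897280.

9164897280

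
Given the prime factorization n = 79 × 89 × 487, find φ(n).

φ(3424097) = 3424097 · (1 − 1/79) · (1 − 1/89) · (1 − 1/487)
       = 3424097 · 3335904/3424097 = 3335904.

3335904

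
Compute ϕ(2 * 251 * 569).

φ(285638) = 285638 · (1 − 1/2) · (1 − 1/251) · (1 − 1/569)
       = 285638 · 142000/285638 = 142000.

142000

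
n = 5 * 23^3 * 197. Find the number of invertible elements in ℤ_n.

9124192

φ(5) = 5 − 1 = 4.
φ(23^3) = 23^2·(23−1) = 529·22 = 11638.
φ(197) = 197 − 1 = 196.
Since φ is multiplicative, φ(11984495) = 4 · 11638 · 196 = 9124192.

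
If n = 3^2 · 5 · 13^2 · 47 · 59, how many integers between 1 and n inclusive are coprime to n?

9988992

φ(21088665) = 21088665 · (1 − 1/3) · (1 − 1/5) · (1 − 1/13) · (1 − 1/47) · (1 − 1/59)
       = 21088665 · 256128/540735 = 9988992.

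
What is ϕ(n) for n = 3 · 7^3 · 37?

21168

φ(3) = 3 − 1 = 2.
φ(7^3) = 7^3 − 7^2 = 343 − 49 = 294.
φ(37) = 37 − 1 = 36.
Multiply: 2 · 294 · 36 = 21168.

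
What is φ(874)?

396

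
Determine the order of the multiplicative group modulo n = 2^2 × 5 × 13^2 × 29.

φ(2^2) = 2^1·(2−1) = 2·1 = 2.
φ(5) = 5 − 1 = 4.
φ(13^2) = 13^2 − 13^1 = 169 − 13 = 156.
φ(29) = 29 − 1 = 28.
φ(98020) = 2 × 4 × 156 × 28 = 34944.

34944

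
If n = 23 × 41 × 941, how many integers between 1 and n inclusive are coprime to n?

φ(23) = 23 − 1 = 22.
φ(41) = 41 − 1 = 40.
φ(941) = 941 − 1 = 940.
Since φ is multiplicative, φ(887363) = 22 · 40 · 940 = 827200.

827200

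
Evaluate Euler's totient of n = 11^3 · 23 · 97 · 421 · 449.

φ(11^3) = 11^2·(11−1) = 121·10 = 1210.
φ(23) = 23 − 1 = 22.
φ(97) = 97 − 1 = 96.
φ(421) = 421 − 1 = 420.
φ(449) = 449 − 1 = 448.
Multiply: 1210 · 22 · 96 · 420 · 448 = 480846643200.

480846643200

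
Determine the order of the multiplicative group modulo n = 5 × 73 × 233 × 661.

φ(56214745) = 56214745 · (1 − 1/5) · (1 − 1/73) · (1 − 1/233) · (1 − 1/661)
       = 56214745 · 44098560/56214745 = 44098560.

44098560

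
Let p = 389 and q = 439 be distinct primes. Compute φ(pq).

169944

φ(n) = (p − 1)(q − 1) = (389−1)(439−1) = 388·438 = 169944.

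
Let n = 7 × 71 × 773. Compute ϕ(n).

φ(384181) = 384181 · (1 − 1/7) · (1 − 1/71) · (1 − 1/773)
       = 384181 · 324240/384181 = 324240.

324240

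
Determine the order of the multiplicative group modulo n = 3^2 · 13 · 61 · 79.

336960

φ(563823) = 563823 · (1 − 1/3) · (1 − 1/13) · (1 − 1/61) · (1 − 1/79)
       = 563823 · 112320/187941 = 336960.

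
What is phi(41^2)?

1640

φ(1681) = 1681 · (1 − 1/41)
       = 1681 · 40/41 = 1640.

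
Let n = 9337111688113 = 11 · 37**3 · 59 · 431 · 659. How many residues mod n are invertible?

8087760676800

φ(9337111688113) = 9337111688113 · (1 − 1/11) · (1 − 1/37) · (1 − 1/59) · (1 − 1/431) · (1 − 1/659)
       = 9337111688113 · 5907787200/6820388377 = 8087760676800.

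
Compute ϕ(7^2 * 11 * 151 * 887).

φ(7^2) = 7^2 − 7^1 = 49 − 7 = 42.
φ(11) = 11 − 1 = 10.
φ(151) = 151 − 1 = 150.
φ(887) = 887 − 1 = 886.
Multiply: 42 · 10 · 150 · 886 = 55818000.

55818000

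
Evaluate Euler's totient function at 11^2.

φ(11^2) = 11^1·(11−1) = 11·10 = 110.

110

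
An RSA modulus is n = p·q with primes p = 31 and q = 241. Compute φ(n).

φ(n) = (p − 1)(q − 1) = (31−1)(241−1) = 30·240 = 7200.

7200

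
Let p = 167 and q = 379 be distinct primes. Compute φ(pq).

φ(n) = (p − 1)(q − 1) = (167−1)(379−1) = 166·378 = 62748.

62748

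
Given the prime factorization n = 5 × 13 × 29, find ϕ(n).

1344

φ(5) = 5 − 1 = 4.
φ(13) = 13 − 1 = 12.
φ(29) = 29 − 1 = 28.
Multiply: 4 · 12 · 28 = 1344.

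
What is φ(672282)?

194688

Factor 672282: 672282 = 2 × 3^2 × 13^3 × 17.
φ(2) = 2 − 1 = 1.
φ(3^2) = 3^1·(3−1) = 3·2 = 6.
φ(13^3) = 13^2·(13−1) = 169·12 = 2028.
φ(17) = 17 − 1 = 16.
φ(672282) = 1 × 6 × 2028 × 16 = 194688.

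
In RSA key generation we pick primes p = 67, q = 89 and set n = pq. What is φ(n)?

5808

For distinct primes, φ(pq) = (p−1)(q−1) = 66 × 88 = 5808.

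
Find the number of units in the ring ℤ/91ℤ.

72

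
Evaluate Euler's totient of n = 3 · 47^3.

203228

φ(3) = 3 − 1 = 2.
φ(47^3) = 47^2·(47−1) = 2209·46 = 101614.
φ(311469) = 2 × 101614 = 203228.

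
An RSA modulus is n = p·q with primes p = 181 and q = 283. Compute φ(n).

φ(181) = 181 − 1 = 180.
φ(283) = 283 − 1 = 282.
Since φ is multiplicative, φ(51223) = 180 · 282 = 50760.

50760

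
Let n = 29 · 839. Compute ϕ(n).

23464

φ(24331) = 24331 · (1 − 1/29) · (1 − 1/839)
       = 24331 · 23464/24331 = 23464.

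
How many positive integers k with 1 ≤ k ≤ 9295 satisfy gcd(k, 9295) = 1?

Factor 9295: 9295 = 5 · 11 · 13**2.
φ(5) = 5 − 1 = 4.
φ(11) = 11 − 1 = 10.
φ(13^2) = 13^1·(13−1) = 13·12 = 156.
Multiply: 4 · 10 · 156 = 6240.

6240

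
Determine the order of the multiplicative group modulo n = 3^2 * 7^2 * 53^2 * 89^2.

φ(9812289249) = 9812289249 · (1 − 1/3) · (1 − 1/7) · (1 − 1/53) · (1 − 1/89)
       = 9812289249 · 54912/99057 = 5439417984.

5439417984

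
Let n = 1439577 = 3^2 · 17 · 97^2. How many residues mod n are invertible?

893952

φ(1439577) = 1439577 · (1 − 1/3) · (1 − 1/17) · (1 − 1/97)
       = 1439577 · 3072/4947 = 893952.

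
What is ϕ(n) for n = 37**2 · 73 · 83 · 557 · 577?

2518534176768

φ(37^2) = 37^1·(37−1) = 37·36 = 1332.
φ(73) = 73 − 1 = 72.
φ(83) = 83 − 1 = 82.
φ(557) = 557 − 1 = 556.
φ(577) = 577 − 1 = 576.
φ(2665848156919) = 1332 × 72 × 82 × 556 × 576 = 2518534176768.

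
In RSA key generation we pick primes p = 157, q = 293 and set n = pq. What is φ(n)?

φ(46001) = 46001 · (1 − 1/157) · (1 − 1/293)
       = 46001 · 45552/46001 = 45552.

45552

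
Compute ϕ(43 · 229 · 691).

6607440

φ(6804277) = 6804277 · (1 − 1/43) · (1 − 1/229) · (1 − 1/691)
       = 6804277 · 6607440/6804277 = 6607440.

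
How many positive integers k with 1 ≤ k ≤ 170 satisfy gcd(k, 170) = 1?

First factor: 170 = 2 · 5 · 17.
φ(170) = 170 · (1 − 1/2) · (1 − 1/5) · (1 − 1/17)
       = 170 · 64/170 = 64.

64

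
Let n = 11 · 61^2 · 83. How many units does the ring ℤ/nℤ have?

3001200

φ(3397273) = 3397273 · (1 − 1/11) · (1 − 1/61) · (1 − 1/83)
       = 3397273 · 49200/55693 = 3001200.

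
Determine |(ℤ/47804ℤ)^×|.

20736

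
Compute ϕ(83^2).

φ(83^2) = 83^2 − 83^1 = 6889 − 83 = 6806.

6806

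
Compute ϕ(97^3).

φ(912673) = 912673 · (1 − 1/97)
       = 912673 · 96/97 = 903264.

903264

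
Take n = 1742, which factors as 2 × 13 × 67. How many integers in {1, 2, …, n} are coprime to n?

792

φ(2) = 2 − 1 = 1.
φ(13) = 13 − 1 = 12.
φ(67) = 67 − 1 = 66.
Since φ is multiplicative, φ(1742) = 1 · 12 · 66 = 792.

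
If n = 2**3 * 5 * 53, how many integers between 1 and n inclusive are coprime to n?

φ(2120) = 2120 · (1 − 1/2) · (1 − 1/5) · (1 − 1/53)
       = 2120 · 208/530 = 832.

832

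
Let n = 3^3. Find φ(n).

18

φ(3^3) = 3^3 − 3^2 = 27 − 9 = 18.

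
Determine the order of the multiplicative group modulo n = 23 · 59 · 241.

φ(327037) = 327037 · (1 − 1/23) · (1 − 1/59) · (1 − 1/241)
       = 327037 · 306240/327037 = 306240.

306240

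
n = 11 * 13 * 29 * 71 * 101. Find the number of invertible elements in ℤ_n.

23520000

φ(11) = 11 − 1 = 10.
φ(13) = 13 − 1 = 12.
φ(29) = 29 − 1 = 28.
φ(71) = 71 − 1 = 70.
φ(101) = 101 − 1 = 100.
Since φ is multiplicative, φ(29738137) = 10 · 12 · 28 · 70 · 100 = 23520000.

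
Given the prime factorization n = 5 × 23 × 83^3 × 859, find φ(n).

42652058592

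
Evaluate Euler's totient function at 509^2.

φ(509^2) = 509^2 − 509^1 = 259081 − 509 = 258572.

258572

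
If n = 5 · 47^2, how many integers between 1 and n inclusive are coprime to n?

8648

φ(11045) = 11045 · (1 − 1/5) · (1 − 1/47)
       = 11045 · 184/235 = 8648.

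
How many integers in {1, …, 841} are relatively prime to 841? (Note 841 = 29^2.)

812

φ(29^2) = 29^1·(29−1) = 29·28 = 812.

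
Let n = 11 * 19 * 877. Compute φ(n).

φ(11) = 11 − 1 = 10.
φ(19) = 19 − 1 = 18.
φ(877) = 877 − 1 = 876.
Since φ is multiplicative, φ(183293) = 10 · 18 · 876 = 157680.

157680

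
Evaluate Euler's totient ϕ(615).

320

Factor 615: 615 = 3 × 5 × 41.
φ(3) = 3 − 1 = 2.
φ(5) = 5 − 1 = 4.
φ(41) = 41 − 1 = 40.
Multiply: 2 · 4 · 40 = 320.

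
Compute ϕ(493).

Prime factorization: 493 = 17 × 29.
φ(493) = 493 · (1 − 1/17) · (1 − 1/29)
       = 493 · 448/493 = 448.

448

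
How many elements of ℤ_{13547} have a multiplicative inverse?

11880

First factor: 13547 = 19 · 23 · 31.
φ(13547) = 13547 · (1 − 1/19) · (1 − 1/23) · (1 − 1/31)
       = 13547 · 11880/13547 = 11880.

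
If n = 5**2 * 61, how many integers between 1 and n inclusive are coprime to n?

1200

φ(1525) = 1525 · (1 − 1/5) · (1 − 1/61)
       = 1525 · 240/305 = 1200.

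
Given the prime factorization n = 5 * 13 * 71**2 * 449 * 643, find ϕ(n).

φ(5) = 5 − 1 = 4.
φ(13) = 13 − 1 = 12.
φ(71^2) = 71^2 − 71^1 = 5041 − 71 = 4970.
φ(449) = 449 − 1 = 448.
φ(643) = 643 − 1 = 642.
φ(94599179155) = 4 × 12 × 4970 × 448 × 642 = 68613672960.

68613672960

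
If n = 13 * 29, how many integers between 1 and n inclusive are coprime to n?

336

φ(377) = 377 · (1 − 1/13) · (1 − 1/29)
       = 377 · 336/377 = 336.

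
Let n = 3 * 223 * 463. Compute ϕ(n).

205128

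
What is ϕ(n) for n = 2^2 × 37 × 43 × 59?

175392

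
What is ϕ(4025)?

2640

First factor: 4025 = 5^2 × 7 × 23.
φ(5^2) = 5^2 − 5^1 = 25 − 5 = 20.
φ(7) = 7 − 1 = 6.
φ(23) = 23 − 1 = 22.
φ(4025) = 20 × 6 × 22 = 2640.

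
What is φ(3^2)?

φ(9) = 9 · (1 − 1/3)
       = 9 · 2/3 = 6.

6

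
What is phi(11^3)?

1210

φ(1331) = 1331 · (1 − 1/11)
       = 1331 · 10/11 = 1210.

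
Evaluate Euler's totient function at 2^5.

φ(2^5) = 2^4·(2−1) = 16·1 = 16.

16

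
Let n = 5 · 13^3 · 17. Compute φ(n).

φ(186745) = 186745 · (1 − 1/5) · (1 − 1/13) · (1 − 1/17)
       = 186745 · 768/1105 = 129792.

129792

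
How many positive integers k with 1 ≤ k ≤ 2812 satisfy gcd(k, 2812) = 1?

1296

Factor 2812: 2812 = 2^2 × 19 × 37.
φ(2^2) = 2^2 − 2^1 = 4 − 2 = 2.
φ(19) = 19 − 1 = 18.
φ(37) = 37 − 1 = 36.
Multiply: 2 · 18 · 36 = 1296.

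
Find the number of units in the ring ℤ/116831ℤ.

90720

116831 = 11 * 13 * 19 * 43.
φ(116831) = 116831 · (1 − 1/11) · (1 − 1/13) · (1 − 1/19) · (1 − 1/43)
       = 116831 · 90720/116831 = 90720.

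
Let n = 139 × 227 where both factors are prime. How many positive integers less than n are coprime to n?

31188

φ(139) = 139 − 1 = 138.
φ(227) = 227 − 1 = 226.
φ(31553) = 138 × 226 = 31188.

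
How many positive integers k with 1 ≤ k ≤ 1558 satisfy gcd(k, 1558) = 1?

Factor 1558: 1558 = 2 · 19 · 41.
φ(2) = 2 − 1 = 1.
φ(19) = 19 − 1 = 18.
φ(41) = 41 − 1 = 40.
Since φ is multiplicative, φ(1558) = 1 · 18 · 40 = 720.

720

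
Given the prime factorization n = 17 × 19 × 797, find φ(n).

φ(257431) = 257431 · (1 − 1/17) · (1 − 1/19) · (1 − 1/797)
       = 257431 · 229248/257431 = 229248.

229248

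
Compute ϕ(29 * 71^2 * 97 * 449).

φ(6366969517) = 6366969517 · (1 − 1/29) · (1 − 1/71) · (1 − 1/97) · (1 − 1/449)
       = 6366969517 · 84295680/89675627 = 5984993280.

5984993280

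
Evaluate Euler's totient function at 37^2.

1332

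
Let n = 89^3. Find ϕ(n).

φ(704969) = 704969 · (1 − 1/89)
       = 704969 · 88/89 = 697048.

697048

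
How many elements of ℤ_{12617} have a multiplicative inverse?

10800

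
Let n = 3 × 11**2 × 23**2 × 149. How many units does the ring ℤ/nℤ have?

16475360

φ(3) = 3 − 1 = 2.
φ(11^2) = 11^2 − 11^1 = 121 − 11 = 110.
φ(23^2) = 23^1·(23−1) = 23·22 = 506.
φ(149) = 149 − 1 = 148.
Multiply: 2 · 110 · 506 · 148 = 16475360.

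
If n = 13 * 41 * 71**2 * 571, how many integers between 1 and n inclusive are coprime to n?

1359792000

φ(13) = 13 − 1 = 12.
φ(41) = 41 − 1 = 40.
φ(71^2) = 71^2 − 71^1 = 5041 − 71 = 4970.
φ(571) = 571 − 1 = 570.
Multiply: 12 · 40 · 4970 · 570 = 1359792000.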